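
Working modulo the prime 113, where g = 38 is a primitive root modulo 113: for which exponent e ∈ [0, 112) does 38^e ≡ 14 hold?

92

Baby-step giant-step with m = ceil(sqrt(112)) = 11.
Baby table (38^j mod 113 for j=0..10):
  0:1  1:38  2:88  3:67  4:60  5:20  6:82  7:65
  8:97  9:70  10:61
Giant step factor: 38^(-11) ≡ 76 (mod 113).
Scan 14·76^i mod 113 for i = 0, 1, …:
  i=0: 14   i=1: 47   i=2: 69   i=3: 46
  i=4: 106   i=5: 33   i=6: 22   i=7: 90
  i=8: 60
Match at i=8, j=4: e = 8·11 + 4 = 92.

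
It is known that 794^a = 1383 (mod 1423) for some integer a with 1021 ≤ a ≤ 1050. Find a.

Compute 794^1021 mod 1423 = 745, then multiply by 794 repeatedly:
  794^1021=745  794^1022=985  794^1023=863  794^1024=759  794^1025=717
  794^1026=98  794^1027=970  794^1028=337  794^1029=54  794^1030=186
  794^1031=1115  794^1032=204  794^1033=1177  794^1034=1050  794^1035=1245
  794^1036=968  794^1037=172  794^1038=1383
Found 1383 at exponent 1038.

1038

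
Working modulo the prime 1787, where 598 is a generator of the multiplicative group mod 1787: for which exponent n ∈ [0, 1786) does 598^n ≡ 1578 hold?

627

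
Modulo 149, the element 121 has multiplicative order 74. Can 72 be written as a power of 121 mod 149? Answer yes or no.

no

72 ∈ ⟨121⟩ iff 72^74 ≡ 1 (mod 149), since |⟨121⟩| = 74.
72^74 mod 149 = 148.
Since 148 ≠ 1, 72 does not lie in the subgroup.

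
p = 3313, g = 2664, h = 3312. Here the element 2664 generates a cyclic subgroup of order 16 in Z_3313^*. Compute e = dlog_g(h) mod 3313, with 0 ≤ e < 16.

8

Successive powers of 2664 modulo 3313:
  2664^0=1  2664^1=2664  2664^2=450  2664^3=2807  2664^4=407  2664^5=897
  2664^6=935  2664^7=2777  2664^8=3312
So 2664^8 ≡ 3312 (mod 3313), giving e = 8.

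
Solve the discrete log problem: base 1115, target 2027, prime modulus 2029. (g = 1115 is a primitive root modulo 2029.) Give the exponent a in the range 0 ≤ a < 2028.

Baby-step giant-step with m = ceil(sqrt(2028)) = 46.
Baby table (1115^j mod 2029 for j=0..45):
  0:1  1:1115  2:1477  3:1336  4:354  5:1084  6:1405  7:187
  8:1547  9:255  10:265  11:1270  12:1837  13:994  14:476  15:1171
  16:1018  17:859  18:97  19:618  20:1239  21:1765  22:1874  23:1669
  24:342  25:1907  26:1942  27:387  28:1357  29:1450  30:1666  31:1055
  32:1534  33:1992  34:1354  35:134  36:1293  37:1105  38:472  39:769
  40:1197  41:1602  42:710  43:340  44:1706  45:1017
Giant step factor: 1115^(-46) ≡ 1815 (mod 2029).
Scan 2027·1815^i mod 2029 for i = 0, 1, …:
  i=0: 2027   i=1: 428   i=2: 1742   i=3: 548
  i=4: 410   i=5: 1536   i=6: 2023   i=7: 1284
  i=8: 1168   i=9: 1644     …   i=40: 627
  i=41: 1765
Match at i=41, j=21: a = 41·46 + 21 = 1907.

1907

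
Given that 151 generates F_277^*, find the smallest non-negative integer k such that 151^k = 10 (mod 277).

Baby-step giant-step with m = ceil(sqrt(276)) = 17.
Baby table (151^j mod 277 for j=0..16):
  0:1  1:151  2:87  3:118  4:90  5:17  6:74  7:94
  8:67  9:145  10:12  11:150  12:213  13:31  14:249  15:204
  16:57
Giant step factor: 151^(-17) ≡ 97 (mod 277).
Scan 10·97^i mod 277 for i = 0, 1, …:
  i=0: 10   i=1: 139   i=2: 187   i=3: 134
  i=4: 256   i=5: 179   i=6: 189   i=7: 51
  i=8: 238   i=9: 95   i=10: 74
Match at i=10, j=6: k = 10·17 + 6 = 176.

176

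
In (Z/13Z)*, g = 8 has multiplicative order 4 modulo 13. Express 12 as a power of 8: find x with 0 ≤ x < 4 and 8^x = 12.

Successive powers of 8 modulo 13:
  8^0=1  8^1=8  8^2=12
So 8^2 ≡ 12 (mod 13), giving x = 2.

2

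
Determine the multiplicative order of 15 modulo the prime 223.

37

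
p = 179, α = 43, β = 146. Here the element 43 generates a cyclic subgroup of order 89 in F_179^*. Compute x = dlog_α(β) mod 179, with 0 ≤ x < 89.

Successive powers of 43 modulo 179:
  43^0=1  43^1=43  43^2=59  43^3=31  43^4=80  43^5=39
  43^6=66  43^7=153  43^8=135  43^9=77  43^10=89  43^11=68
  43^12=60  43^13=74  43^14=139  43^15=70  43^16=146
So 43^16 ≡ 146 (mod 179), giving x = 16.

16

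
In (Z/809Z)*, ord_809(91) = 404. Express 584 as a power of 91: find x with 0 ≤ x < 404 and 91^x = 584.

249

Baby-step giant-step with m = ceil(sqrt(404)) = 21.
Baby table (91^j mod 809 for j=0..20):
  0:1  1:91  2:191  3:392  4:76  5:444  6:763  7:668
  8:113  9:575  10:549  11:610  12:498  13:14  14:465  15:247
  16:634  17:255  18:553  19:165  20:453
Giant step factor: 91^(-21) ≡ 382 (mod 809).
Scan 584·382^i mod 809 for i = 0, 1, …:
  i=0: 584   i=1: 613   i=2: 365   i=3: 282
  i=4: 127   i=5: 783   i=6: 585   i=7: 186
  i=8: 669   i=9: 723   i=10: 317   i=11: 553
Match at i=11, j=18: x = 11·21 + 18 = 249.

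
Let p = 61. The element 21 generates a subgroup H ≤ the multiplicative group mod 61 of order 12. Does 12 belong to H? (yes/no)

12 ∈ ⟨21⟩ iff 12^12 ≡ 1 (mod 61), since |⟨21⟩| = 12.
12^12 mod 61 = 58.
Since 58 ≠ 1, 12 does not lie in the subgroup.

no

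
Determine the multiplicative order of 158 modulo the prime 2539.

The order of 158 must divide p − 1 = 2538 = 2 · 3^3 · 47.
Divisors: 1, 2, 3, 6, 9, 18, 27, 47, 54, 94, 141, 282, 423, 846, 1269, 2538.
Check each in increasing order: 158^1 ≡ 158;  158^2 ≡ 2113;  158^3 ≡ 1245;  158^6 ≡ 1235;  158^9 ≡ 1480;  158^18 ≡ 1782;  158^27 ≡ 1878;  158^47 ≡ 1143;  158^54 ≡ 213;  158^94 ≡ 1403;  158^141 ≡ 1520;  158^282 ≡ 2449;  158^423 ≡ 306;  158^846 ≡ 2232;  158^1269 ≡ 1.
Smallest exponent giving 1 is 1269.

1269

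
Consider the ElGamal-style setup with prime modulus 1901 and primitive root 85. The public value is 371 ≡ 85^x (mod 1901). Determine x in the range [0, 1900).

1644

Baby-step giant-step with m = ceil(sqrt(1900)) = 44.
Baby table (85^j mod 1901 for j=0..43):
  0:1  1:85  2:1522  3:102  4:1066  5:1263  6:899  7:375
  8:1459  9:450  10:230  11:540  12:276  13:648  14:1852  15:1538
  16:1462  17:705  18:994  19:846  20:1573  21:635  22:747  23:762
  24:136  25:154  26:1684  27:565  28:500  29:678  30:600  31:1574
  32:720  33:368  34:864  35:1202  36:1417  37:682  38:940  39:58
  40:1128  41:830  42:213  43:996
Giant step factor: 85^(-44) ≡ 1248 (mod 1901).
Scan 371·1248^i mod 1901 for i = 0, 1, …:
  i=0: 371   i=1: 1065   i=2: 321   i=3: 1398
  i=4: 1487   i=5: 400   i=6: 1138   i=7: 177
  i=8: 380   i=9: 891     …   i=36: 711
  i=37: 1462
Match at i=37, j=16: x = 37·44 + 16 = 1644.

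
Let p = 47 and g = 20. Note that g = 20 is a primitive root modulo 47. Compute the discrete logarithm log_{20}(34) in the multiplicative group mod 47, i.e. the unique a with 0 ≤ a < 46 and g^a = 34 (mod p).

32

Baby-step giant-step with m = ceil(sqrt(46)) = 7.
Baby table (20^j mod 47 for j=0..6):
  0:1  1:20  2:24  3:10  4:12  5:5  6:6
Giant step factor: 20^(-7) ≡ 38 (mod 47).
Scan 34·38^i mod 47 for i = 0, 1, …:
  i=0: 34   i=1: 23   i=2: 28   i=3: 30
  i=4: 12
Match at i=4, j=4: a = 4·7 + 4 = 32.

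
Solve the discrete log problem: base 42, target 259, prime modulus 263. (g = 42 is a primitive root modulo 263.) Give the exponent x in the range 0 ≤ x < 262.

225

Baby-step giant-step with m = ceil(sqrt(262)) = 17.
Baby table (42^j mod 263 for j=0..16):
  0:1  1:42  2:186  3:185  4:143  5:220  6:35  7:155
  8:198  9:163  10:8  11:73  12:173  13:165  14:92  15:182
  16:17
Giant step factor: 42^(-17) ≡ 7 (mod 263).
Scan 259·7^i mod 263 for i = 0, 1, …:
  i=0: 259   i=1: 235   i=2: 67   i=3: 206
  i=4: 127   i=5: 100   i=6: 174   i=7: 166
  i=8: 110   i=9: 244   i=10: 130   i=11: 121
  i=12: 58   i=13: 143
Match at i=13, j=4: x = 13·17 + 4 = 225.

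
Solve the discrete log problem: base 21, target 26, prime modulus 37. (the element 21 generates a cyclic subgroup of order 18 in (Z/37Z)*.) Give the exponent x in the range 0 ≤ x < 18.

Successive powers of 21 modulo 37:
  21^0=1  21^1=21  21^2=34  21^3=11  21^4=9  21^5=4
  21^6=10  21^7=25  21^8=7  21^9=36  21^10=16  21^11=3
  21^12=26
So 21^12 ≡ 26 (mod 37), giving x = 12.

12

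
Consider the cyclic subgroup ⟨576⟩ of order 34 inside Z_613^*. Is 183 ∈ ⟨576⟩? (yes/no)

yes

183 ∈ ⟨576⟩ iff 183^34 ≡ 1 (mod 613), since |⟨576⟩| = 34.
183^34 mod 613 = 1.
Since 1 = 1, 183 lies in the subgroup.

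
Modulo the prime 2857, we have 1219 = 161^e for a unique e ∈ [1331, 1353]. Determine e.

Compute 161^1331 mod 2857 = 1042, then multiply by 161 repeatedly:
  161^1331=1042  161^1332=2056  161^1333=2461  161^1334=1955  161^1335=485
  161^1336=946  161^1337=885  161^1338=2492  161^1339=1232  161^1340=1219
Found 1219 at exponent 1340.

1340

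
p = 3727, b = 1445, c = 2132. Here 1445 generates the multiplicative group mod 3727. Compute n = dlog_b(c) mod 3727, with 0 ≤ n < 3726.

1228

Baby-step giant-step with m = ceil(sqrt(3726)) = 62.
Baby table (1445^j mod 3727 for j=0..61):
  0:1  1:1445  2:905  3:3275  4:2812  5:910  6:3046  7:3610
  8:2377  9:2198  10:706  11:2699  12:1613  13:1410  14:2508  15:1416
  16:3724  17:3119  18:1012  19:1356  20:2745  21:997  22:2043  23:351
  24:323  25:860  26:1609  27:3084  28:2615  29:3224  30:3657  31:3206
  32:9  33:1824  34:691  35:3386  36:2946  37:736  38:1325  39:2674
  40:2758  41:1147  42:2627  43:1929  44:3336  45:1509  46:210  47:1563
  48:3700  49:1982  50:1654  51:1023  52:2343  53:1519  54:3479  55:3159
  56:2907  57:286  58:3300  59:1667  60:1173  61:2927
Giant step factor: 1445^(-62) ≡ 3094 (mod 3727).
Scan 2132·3094^i mod 3727 for i = 0, 1, …:
  i=0: 2132   i=1: 3345   i=2: 3278   i=3: 965
  i=4: 383   i=5: 3543   i=6: 935   i=7: 738
  i=8: 2448   i=9: 848     …   i=18: 1540
  i=19: 1654
Match at i=19, j=50: n = 19·62 + 50 = 1228.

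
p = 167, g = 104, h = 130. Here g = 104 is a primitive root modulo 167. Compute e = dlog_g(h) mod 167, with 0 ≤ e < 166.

Successive powers of 104 modulo 167:
  104^0=1  104^1=104  104^2=128  104^3=119  104^4=18  104^5=35
  104^6=133  104^7=138  104^8=157  104^9=129  104^10=56  104^11=146
  104^12=154  104^13=151  104^14=6  104^15=123  104^16=100  104^17=46
  104^18=108  104^19=43  104^20=130
So 104^20 ≡ 130 (mod 167), giving e = 20.

20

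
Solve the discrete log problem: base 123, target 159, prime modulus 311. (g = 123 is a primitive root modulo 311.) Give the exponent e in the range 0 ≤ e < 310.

Baby-step giant-step with m = ceil(sqrt(310)) = 18.
Baby table (123^j mod 311 for j=0..17):
  0:1  1:123  2:201  3:154  4:282  5:165  6:80  7:199
  8:219  9:191  10:168  11:138  12:180  13:59  14:104  15:41
  16:67  17:155
Giant step factor: 123^(-18) ≡ 268 (mod 311).
Scan 159·268^i mod 311 for i = 0, 1, …:
  i=0: 159   i=1: 5   i=2: 96   i=3: 226
  i=4: 234   i=5: 201
Match at i=5, j=2: e = 5·18 + 2 = 92.

92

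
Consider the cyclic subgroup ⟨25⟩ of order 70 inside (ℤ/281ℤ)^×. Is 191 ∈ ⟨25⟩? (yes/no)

yes

191 ∈ ⟨25⟩ iff 191^70 ≡ 1 (mod 281), since |⟨25⟩| = 70.
191^70 mod 281 = 1.
Since 1 = 1, 191 lies in the subgroup.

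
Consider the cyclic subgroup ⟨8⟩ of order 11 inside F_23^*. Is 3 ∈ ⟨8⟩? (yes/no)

yes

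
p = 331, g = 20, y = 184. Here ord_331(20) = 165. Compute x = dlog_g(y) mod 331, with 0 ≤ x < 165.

Baby-step giant-step with m = ceil(sqrt(165)) = 13.
Baby table (20^j mod 331 for j=0..12):
  0:1  1:20  2:69  3:56  4:127  5:223  6:157  7:161
  8:241  9:186  10:79  11:256  12:155
Giant step factor: 20^(-13) ≡ 238 (mod 331).
Scan 184·238^i mod 331 for i = 0, 1, …:
  i=0: 184   i=1: 100   i=2: 299   i=3: 328
  i=4: 279   i=5: 202   i=6: 81   i=7: 80
  i=8: 173   i=9: 130   i=10: 157
Match at i=10, j=6: x = 10·13 + 6 = 136.

136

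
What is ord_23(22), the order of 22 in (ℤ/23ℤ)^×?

The order of 22 must divide p − 1 = 22 = 2 · 11.
Divisors: 1, 2, 11, 22.
Check each in increasing order: 22^1 ≡ 22;  22^2 ≡ 1.
Smallest exponent giving 1 is 2.

2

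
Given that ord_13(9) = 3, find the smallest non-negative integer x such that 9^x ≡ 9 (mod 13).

1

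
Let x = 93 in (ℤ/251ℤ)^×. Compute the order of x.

The order of 93 must divide p − 1 = 250 = 2 · 5^3.
Divisors: 1, 2, 5, 10, 25, 50, 125, 250.
Check each in increasing order: 93^1 ≡ 93;  93^2 ≡ 115;  93^5 ≡ 25;  93^10 ≡ 123;  93^25 ≡ 219;  93^50 ≡ 20;  93^125 ≡ 1.
Smallest exponent giving 1 is 125.

125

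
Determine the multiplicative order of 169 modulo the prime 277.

The order of 169 must divide p − 1 = 276 = 2^2 · 3 · 23.
Divisors: 1, 2, 3, 4, 6, 12, 23, 46, 69, 92, 138, 276.
Check each in increasing order: 169^1 ≡ 169;  169^2 ≡ 30;  169^3 ≡ 84;  169^4 ≡ 69;  169^6 ≡ 131;  169^12 ≡ 264;  169^23 ≡ 1.
Smallest exponent giving 1 is 23.

23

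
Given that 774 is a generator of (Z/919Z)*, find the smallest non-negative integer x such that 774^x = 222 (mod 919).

Baby-step giant-step with m = ceil(sqrt(918)) = 31.
Baby table (774^j mod 919 for j=0..30):
  0:1  1:774  2:807  3:617  4:597  5:740  6:223  7:749
  8:756  9:660  10:795  11:519  12:103  13:688  14:411  15:140
  16:837  17:862  18:913  19:870  20:672  21:893  22:94  23:155
  24:500  25:101  26:59  27:635  28:744  29:562  30:301
Giant step factor: 774^(-31) ≡ 429 (mod 919).
Scan 222·429^i mod 919 for i = 0, 1, …:
  i=0: 222   i=1: 581   i=2: 200   i=3: 333
  i=4: 412   i=5: 300   i=6: 40   i=7: 618
  i=8: 450   i=9: 60     …   i=21: 74
  i=22: 500
Match at i=22, j=24: x = 22·31 + 24 = 706.

706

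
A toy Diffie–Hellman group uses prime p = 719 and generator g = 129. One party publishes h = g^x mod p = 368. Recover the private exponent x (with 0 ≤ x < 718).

471

Baby-step giant-step with m = ceil(sqrt(718)) = 27.
Baby table (129^j mod 719 for j=0..26):
  0:1  1:129  2:104  3:474  4:31  5:404  6:348  7:314
  8:242  9:301  10:3  11:387  12:312  13:703  14:93  15:493
  16:325  17:223  18:7  19:184  20:9  21:442  22:217  23:671
  24:279  25:41  26:256
Giant step factor: 129^(-27) ≡ 417 (mod 719).
Scan 368·417^i mod 719 for i = 0, 1, …:
  i=0: 368   i=1: 309   i=2: 152   i=3: 112
  i=4: 688   i=5: 15   i=6: 503   i=7: 522
  i=8: 536   i=9: 622     …   i=16: 218
  i=17: 312
Match at i=17, j=12: x = 17·27 + 12 = 471.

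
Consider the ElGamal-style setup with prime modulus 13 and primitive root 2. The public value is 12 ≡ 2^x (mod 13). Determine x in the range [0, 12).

Successive powers of 2 modulo 13:
  2^0=1  2^1=2  2^2=4  2^3=8  2^4=3  2^5=6
  2^6=12
So 2^6 ≡ 12 (mod 13), giving x = 6.

6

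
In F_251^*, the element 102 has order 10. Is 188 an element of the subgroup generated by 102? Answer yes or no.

no

⟨102⟩ has order 10; its elements mod 251 are {1, 20, 32, 102, 113, 138, 149, 219, 231, 250}.
188 is not in this set.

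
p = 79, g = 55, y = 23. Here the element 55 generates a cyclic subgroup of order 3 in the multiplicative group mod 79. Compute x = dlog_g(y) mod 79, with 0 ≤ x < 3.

Successive powers of 55 modulo 79:
  55^0=1  55^1=55  55^2=23
So 55^2 ≡ 23 (mod 79), giving x = 2.

2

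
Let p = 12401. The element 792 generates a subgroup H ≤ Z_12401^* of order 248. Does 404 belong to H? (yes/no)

404 ∈ ⟨792⟩ iff 404^248 ≡ 1 (mod 12401), since |⟨792⟩| = 248.
404^248 mod 12401 = 1.
Since 1 = 1, 404 lies in the subgroup.

yes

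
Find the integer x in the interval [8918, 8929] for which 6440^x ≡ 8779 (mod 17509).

8921

Compute 6440^8918 mod 17509 = 4790, then multiply by 6440 repeatedly:
  6440^8918=4790  6440^8919=14251  6440^8920=11771  6440^8921=8779
Found 8779 at exponent 8921.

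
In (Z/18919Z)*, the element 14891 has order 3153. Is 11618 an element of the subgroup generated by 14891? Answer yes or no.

no

11618 ∈ ⟨14891⟩ iff 11618^3153 ≡ 1 (mod 18919), since |⟨14891⟩| = 3153.
11618^3153 mod 18919 = 16884.
Since 16884 ≠ 1, 11618 does not lie in the subgroup.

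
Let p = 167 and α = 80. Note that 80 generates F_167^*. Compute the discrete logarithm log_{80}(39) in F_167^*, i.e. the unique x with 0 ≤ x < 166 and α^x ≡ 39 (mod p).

27

Baby-step giant-step with m = ceil(sqrt(166)) = 13.
Baby table (80^j mod 167 for j=0..12):
  0:1  1:80  2:54  3:145  4:77  5:148  6:150  7:143
  8:84  9:40  10:27  11:156  12:122
Giant step factor: 80^(-13) ≡ 79 (mod 167).
Scan 39·79^i mod 167 for i = 0, 1, …:
  i=0: 39   i=1: 75   i=2: 80
Match at i=2, j=1: x = 2·13 + 1 = 27.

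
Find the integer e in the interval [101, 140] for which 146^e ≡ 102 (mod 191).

104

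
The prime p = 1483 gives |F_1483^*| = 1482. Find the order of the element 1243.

1482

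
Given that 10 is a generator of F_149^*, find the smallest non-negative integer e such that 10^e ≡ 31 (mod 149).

Baby-step giant-step with m = ceil(sqrt(148)) = 13.
Baby table (10^j mod 149 for j=0..12):
  0:1  1:10  2:100  3:106  4:17  5:21  6:61  7:14
  8:140  9:59  10:143  11:89  12:145
Giant step factor: 10^(-13) ≡ 108 (mod 149).
Scan 31·108^i mod 149 for i = 0, 1, …:
  i=0: 31   i=1: 70   i=2: 110   i=3: 109
  i=4: 1
Match at i=4, j=0: e = 4·13 + 0 = 52.

52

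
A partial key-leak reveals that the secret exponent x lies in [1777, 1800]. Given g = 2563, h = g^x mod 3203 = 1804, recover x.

1784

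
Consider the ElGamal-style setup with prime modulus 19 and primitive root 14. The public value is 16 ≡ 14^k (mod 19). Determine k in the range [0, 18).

16

Successive powers of 14 modulo 19:
  14^0=1  14^1=14  14^2=6  14^3=8  14^4=17  14^5=10
  14^6=7  14^7=3  14^8=4  14^9=18  14^10=5  14^11=13
  14^12=11  14^13=2  14^14=9  14^15=12  14^16=16
So 14^16 ≡ 16 (mod 19), giving k = 16.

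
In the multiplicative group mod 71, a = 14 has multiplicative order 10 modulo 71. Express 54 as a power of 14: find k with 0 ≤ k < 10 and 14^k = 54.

2

Successive powers of 14 modulo 71:
  14^0=1  14^1=14  14^2=54
So 14^2 ≡ 54 (mod 71), giving k = 2.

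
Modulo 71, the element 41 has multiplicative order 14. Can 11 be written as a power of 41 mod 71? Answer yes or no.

11 ∈ ⟨41⟩ iff 11^14 ≡ 1 (mod 71), since |⟨41⟩| = 14.
11^14 mod 71 = 54.
Since 54 ≠ 1, 11 does not lie in the subgroup.

no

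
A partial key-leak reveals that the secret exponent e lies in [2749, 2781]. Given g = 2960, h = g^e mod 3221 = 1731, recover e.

2752

Compute 2960^2749 mod 3221 = 2542, then multiply by 2960 repeatedly:
  2960^2749=2542  2960^2750=64  2960^2751=2622  2960^2752=1731
Found 1731 at exponent 2752.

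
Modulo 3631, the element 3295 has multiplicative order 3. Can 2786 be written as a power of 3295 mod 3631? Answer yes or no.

no

2786 ∈ ⟨3295⟩ iff 2786^3 ≡ 1 (mod 3631), since |⟨3295⟩| = 3.
2786^3 mod 3631 = 1252.
Since 1252 ≠ 1, 2786 does not lie in the subgroup.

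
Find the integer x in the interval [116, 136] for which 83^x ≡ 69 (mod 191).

130

Compute 83^116 mod 191 = 80, then multiply by 83 repeatedly:
  83^116=80  83^117=146  83^118=85  83^119=179  83^120=150
  83^121=35  83^122=40  83^123=73  83^124=138  83^125=185
  83^126=75  83^127=113  83^128=20  83^129=132  83^130=69
Found 69 at exponent 130.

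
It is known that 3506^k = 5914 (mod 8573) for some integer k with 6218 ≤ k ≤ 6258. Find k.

6249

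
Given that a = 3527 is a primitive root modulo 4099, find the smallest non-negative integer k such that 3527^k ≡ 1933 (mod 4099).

3921

Baby-step giant-step with m = ceil(sqrt(4098)) = 65.
Baby table (3527^j mod 4099 for j=0..64):
  0:1  1:3527  2:3363  3:2894  4:628  5:1496  6:979  7:1575
  8:880  9:817  10:4061  11:1241  12:3374  13:701  14:730  15:538
  16:3788  17:1635  18:3451  19:1746  20:1444  21:2030  22:2956  23:2055
  24:953  25:51  26:3620  27:3454  28:30  29:3335  30:2514  31:741
  32:2444  33:3890  34:677  35:2161  36:1806  37:4015  38:2959  39:339
  40:2844  41:535  42:1405  43:3843  44:2967  45:3961  46:1055  47:3192
  48:2330  49:3514  50:2601  51:165  52:3996  53:1530  54:2026  55:1145
  56:900  57:1674  58:1638  59:1735  60:3637  61:1928  62:3914  63:3345
  64:893
Giant step factor: 3527^(-65) ≡ 2178 (mod 4099).
Scan 1933·2178^i mod 4099 for i = 0, 1, …:
  i=0: 1933   i=1: 401   i=2: 291   i=3: 2552
  i=4: 12   i=5: 1542   i=6: 1395   i=7: 951
  i=8: 1283   i=9: 2955     …   i=59: 4051
  i=60: 2030
Match at i=60, j=21: k = 60·65 + 21 = 3921.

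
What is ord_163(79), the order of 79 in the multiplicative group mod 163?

The order of 79 must divide p − 1 = 162 = 2 · 3^4.
Divisors: 1, 2, 3, 6, 9, 18, 27, 54, 81, 162.
Check each in increasing order: 79^1 ≡ 79;  79^2 ≡ 47;  79^3 ≡ 127;  79^6 ≡ 155;  79^9 ≡ 125;  79^18 ≡ 140;  79^27 ≡ 59;  79^54 ≡ 58;  79^81 ≡ 162;  79^162 ≡ 1.
Smallest exponent giving 1 is 162.

162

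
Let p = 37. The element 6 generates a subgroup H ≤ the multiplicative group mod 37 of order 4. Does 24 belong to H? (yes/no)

no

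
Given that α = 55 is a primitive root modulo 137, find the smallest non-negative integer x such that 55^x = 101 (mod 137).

Baby-step giant-step with m = ceil(sqrt(136)) = 12.
Baby table (55^j mod 137 for j=0..11):
  0:1  1:55  2:11  3:57  4:121  5:79  6:98  7:47
  8:119  9:106  10:76  11:70
Giant step factor: 55^(-12) ≡ 49 (mod 137).
Scan 101·49^i mod 137 for i = 0, 1, …:
  i=0: 101   i=1: 17   i=2: 11
Match at i=2, j=2: x = 2·12 + 2 = 26.

26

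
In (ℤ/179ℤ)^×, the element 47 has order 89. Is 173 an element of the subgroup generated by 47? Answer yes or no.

yes

173 ∈ ⟨47⟩ iff 173^89 ≡ 1 (mod 179), since |⟨47⟩| = 89.
173^89 mod 179 = 1.
Since 1 = 1, 173 lies in the subgroup.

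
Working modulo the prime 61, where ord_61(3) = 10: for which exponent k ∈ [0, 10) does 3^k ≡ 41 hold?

Successive powers of 3 modulo 61:
  3^0=1  3^1=3  3^2=9  3^3=27  3^4=20  3^5=60
  3^6=58  3^7=52  3^8=34  3^9=41
So 3^9 ≡ 41 (mod 61), giving k = 9.

9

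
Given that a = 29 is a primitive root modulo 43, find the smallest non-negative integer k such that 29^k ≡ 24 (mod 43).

2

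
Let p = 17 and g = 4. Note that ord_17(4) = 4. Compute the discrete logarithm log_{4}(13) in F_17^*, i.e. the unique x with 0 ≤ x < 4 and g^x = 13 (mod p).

Successive powers of 4 modulo 17:
  4^0=1  4^1=4  4^2=16  4^3=13
So 4^3 ≡ 13 (mod 17), giving x = 3.

3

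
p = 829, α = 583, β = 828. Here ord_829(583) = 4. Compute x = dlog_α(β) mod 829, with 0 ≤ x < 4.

2

Successive powers of 583 modulo 829:
  583^0=1  583^1=583  583^2=828
So 583^2 ≡ 828 (mod 829), giving x = 2.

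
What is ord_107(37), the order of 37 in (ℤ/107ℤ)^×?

The order of 37 must divide p − 1 = 106 = 2 · 53.
Divisors: 1, 2, 53, 106.
Check each in increasing order: 37^1 ≡ 37;  37^2 ≡ 85;  37^53 ≡ 1.
Smallest exponent giving 1 is 53.

53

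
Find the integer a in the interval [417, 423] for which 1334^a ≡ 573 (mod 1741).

Compute 1334^417 mod 1741 = 657, then multiply by 1334 repeatedly:
  1334^417=657  1334^418=715  1334^419=1483  1334^420=546  1334^421=626
  1334^422=1145  1334^423=573
Found 573 at exponent 423.

423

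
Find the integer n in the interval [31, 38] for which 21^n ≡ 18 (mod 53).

33

Compute 21^31 mod 53 = 26, then multiply by 21 repeatedly:
  21^31=26  21^32=16  21^33=18
Found 18 at exponent 33.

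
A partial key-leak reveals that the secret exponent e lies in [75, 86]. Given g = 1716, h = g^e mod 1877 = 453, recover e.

Compute 1716^75 mod 1877 = 922, then multiply by 1716 repeatedly:
  1716^75=922  1716^76=1718  1716^77=1198  1716^78=453
Found 453 at exponent 78.

78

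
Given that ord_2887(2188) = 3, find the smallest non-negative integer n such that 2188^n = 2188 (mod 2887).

Successive powers of 2188 modulo 2887:
  2188^0=1  2188^1=2188
So 2188^1 ≡ 2188 (mod 2887), giving n = 1.

1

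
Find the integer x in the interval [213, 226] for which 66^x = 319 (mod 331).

222

Compute 66^213 mod 331 = 52, then multiply by 66 repeatedly:
  66^213=52  66^214=122  66^215=108  66^216=177  66^217=97
  66^218=113  66^219=176  66^220=31  66^221=60  66^222=319
Found 319 at exponent 222.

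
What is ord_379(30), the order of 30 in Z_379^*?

63

The order of 30 must divide p − 1 = 378 = 2 · 3^3 · 7.
Divisors: 1, 2, 3, 6, 7, 9, 14, 18, 21, 27, 42, 54, 63, 126, 189, 378.
Check each in increasing order: 30^1 ≡ 30;  30^2 ≡ 142;  30^3 ≡ 91;  30^6 ≡ 322;  30^7 ≡ 185;  30^9 ≡ 119;  30^14 ≡ 115;  30^18 ≡ 138;  30^21 ≡ 51;  30^27 ≡ 125;  30^42 ≡ 327;  30^54 ≡ 86;  30^63 ≡ 1.
Smallest exponent giving 1 is 63.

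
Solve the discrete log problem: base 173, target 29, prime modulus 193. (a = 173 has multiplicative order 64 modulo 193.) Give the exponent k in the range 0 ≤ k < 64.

Baby-step giant-step with m = ceil(sqrt(64)) = 8.
Baby table (173^j mod 193 for j=0..7):
  0:1  1:173  2:14  3:106  4:3  5:133  6:42  7:125
Giant step factor: 173^(-8) ≡ 43 (mod 193).
Scan 29·43^i mod 193 for i = 0, 1, …:
  i=0: 29   i=1: 89   i=2: 160   i=3: 125
Match at i=3, j=7: k = 3·8 + 7 = 31.

31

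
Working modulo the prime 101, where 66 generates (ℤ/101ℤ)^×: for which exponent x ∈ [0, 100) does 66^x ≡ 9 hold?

86

Baby-step giant-step with m = ceil(sqrt(100)) = 10.
Baby table (66^j mod 101 for j=0..9):
  0:1  1:66  2:13  3:50  4:68  5:44  6:76  7:67
  8:79  9:63
Giant step factor: 66^(-10) ≡ 6 (mod 101).
Scan 9·6^i mod 101 for i = 0, 1, …:
  i=0: 9   i=1: 54   i=2: 21   i=3: 25
  i=4: 49   i=5: 92   i=6: 47   i=7: 80
  i=8: 76
Match at i=8, j=6: x = 8·10 + 6 = 86.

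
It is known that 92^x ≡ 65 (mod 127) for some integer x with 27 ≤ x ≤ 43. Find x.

43

Compute 92^27 mod 127 = 111, then multiply by 92 repeatedly:
  92^27=111  92^28=52  92^29=85  92^30=73  92^31=112
  92^32=17  92^33=40  92^34=124  92^35=105  92^36=8
  92^37=101  92^38=21  92^39=27  92^40=71  92^41=55
  92^42=107  92^43=65
Found 65 at exponent 43.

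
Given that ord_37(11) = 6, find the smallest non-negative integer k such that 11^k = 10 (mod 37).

Successive powers of 11 modulo 37:
  11^0=1  11^1=11  11^2=10
So 11^2 ≡ 10 (mod 37), giving k = 2.

2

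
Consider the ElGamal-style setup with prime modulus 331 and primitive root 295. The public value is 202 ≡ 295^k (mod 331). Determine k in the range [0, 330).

62

Baby-step giant-step with m = ceil(sqrt(330)) = 19.
Baby table (295^j mod 331 for j=0..18):
  0:1  1:295  2:303  3:15  4:122  5:242  6:225  7:175
  8:320  9:65  10:308  11:166  12:313  13:317  14:173  15:61
  16:121  17:278  18:253
Giant step factor: 295^(-19) ≡ 60 (mod 331).
Scan 202·60^i mod 331 for i = 0, 1, …:
  i=0: 202   i=1: 204   i=2: 324   i=3: 242
Match at i=3, j=5: k = 3·19 + 5 = 62.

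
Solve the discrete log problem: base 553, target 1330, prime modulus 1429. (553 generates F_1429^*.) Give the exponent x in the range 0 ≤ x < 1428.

255

Baby-step giant-step with m = ceil(sqrt(1428)) = 38.
Baby table (553^j mod 1429 for j=0..37):
  0:1  1:553  2:3  3:230  4:9  5:690  6:27  7:641
  8:81  9:494  10:243  11:53  12:729  13:159  14:758  15:477
  16:845  17:2  18:1106  19:6  20:460  21:18  22:1380  23:54
  24:1282  25:162  26:988  27:486  28:106  29:29  30:318  31:87
  32:954  33:261  34:4  35:783  36:12  37:920
Giant step factor: 553^(-38) ≡ 913 (mod 1429).
Scan 1330·913^i mod 1429 for i = 0, 1, …:
  i=0: 1330   i=1: 1069   i=2: 1419   i=3: 873
  i=4: 1096   i=5: 348   i=6: 486
Match at i=6, j=27: x = 6·38 + 27 = 255.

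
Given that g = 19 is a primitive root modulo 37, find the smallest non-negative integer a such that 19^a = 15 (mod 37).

Successive powers of 19 modulo 37:
  19^0=1  19^1=19  19^2=28  19^3=14  19^4=7  19^5=22
  19^6=11  19^7=24  19^8=12  19^9=6  19^10=3  19^11=20
  19^12=10  19^13=5  19^14=21  19^15=29  19^16=33  19^17=35
  19^18=36  19^19=18  19^20=9  19^21=23  19^22=30  19^23=15
So 19^23 ≡ 15 (mod 37), giving a = 23.

23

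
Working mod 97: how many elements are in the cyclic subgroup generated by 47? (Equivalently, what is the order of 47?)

The order of 47 must divide p − 1 = 96 = 2^5 · 3.
Divisors: 1, 2, 3, 4, 6, 8, 12, 16, 24, 32, 48, 96.
Check each in increasing order: 47^1 ≡ 47;  47^2 ≡ 75;  47^3 ≡ 33;  47^4 ≡ 96;  47^6 ≡ 22;  47^8 ≡ 1.
Smallest exponent giving 1 is 8.

8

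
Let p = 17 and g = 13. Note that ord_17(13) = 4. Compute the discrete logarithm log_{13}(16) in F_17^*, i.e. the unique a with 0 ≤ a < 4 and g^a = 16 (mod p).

Successive powers of 13 modulo 17:
  13^0=1  13^1=13  13^2=16
So 13^2 ≡ 16 (mod 17), giving a = 2.

2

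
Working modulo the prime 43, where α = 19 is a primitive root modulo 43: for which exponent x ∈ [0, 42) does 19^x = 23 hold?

34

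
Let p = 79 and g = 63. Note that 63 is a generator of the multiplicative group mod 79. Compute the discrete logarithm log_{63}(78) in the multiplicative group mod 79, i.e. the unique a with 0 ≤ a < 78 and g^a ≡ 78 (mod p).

Baby-step giant-step with m = ceil(sqrt(78)) = 9.
Baby table (63^j mod 79 for j=0..8):
  0:1  1:63  2:19  3:12  4:45  5:70  6:65  7:66
  8:50
Giant step factor: 63^(-9) ≡ 71 (mod 79).
Scan 78·71^i mod 79 for i = 0, 1, …:
  i=0: 78   i=1: 8   i=2: 15   i=3: 38
  i=4: 12
Match at i=4, j=3: a = 4·9 + 3 = 39.

39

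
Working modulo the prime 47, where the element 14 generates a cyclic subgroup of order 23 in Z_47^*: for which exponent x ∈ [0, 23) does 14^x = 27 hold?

15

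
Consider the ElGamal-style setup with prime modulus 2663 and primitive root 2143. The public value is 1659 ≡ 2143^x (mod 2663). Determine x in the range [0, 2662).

Baby-step giant-step with m = ceil(sqrt(2662)) = 52.
Baby table (2143^j mod 2663 for j=0..51):
  0:1  1:2143  2:1437  3:1063  4:1144  5:1632  6:857  7:1744
  8:1203  9:245  10:424  11:549  12:2124  13:665  14:390  15:2251
  16:1200  17:1805  18:1439  19:23  20:1355  21:1095  22:482  23:2345
  24:254  25:1070  26:167  27:1039  28:309  29:1763  30:1975  31:918
  32:1980  33:981  34:1176  35:970  36:1570  37:1141  38:529  39:1872
  40:1218  41:434  42:675  43:516  44:643  45:1178  46:2593  47:1781
  48:604  49:154  50:2473  51:269
Giant step factor: 2143^(-52) ≡ 1910 (mod 2663).
Scan 1659·1910^i mod 2663 for i = 0, 1, …:
  i=0: 1659   i=1: 2383   i=2: 463   i=3: 214
  i=4: 1301   i=5: 331   i=6: 1079   i=7: 2391
  i=8: 2428   i=9: 1197     …   i=23: 861
  i=24: 1439
Match at i=24, j=18: x = 24·52 + 18 = 1266.

1266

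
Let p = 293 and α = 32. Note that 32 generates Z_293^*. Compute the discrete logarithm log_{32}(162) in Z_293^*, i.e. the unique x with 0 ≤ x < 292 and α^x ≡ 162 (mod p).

9

Baby-step giant-step with m = ceil(sqrt(292)) = 18.
Baby table (32^j mod 293 for j=0..17):
  0:1  1:32  2:145  3:245  4:222  5:72  6:253  7:185
  8:60  9:162  10:203  11:50  12:135  13:218  14:237  15:259
  16:84  17:51
Giant step factor: 32^(-18) ≡ 193 (mod 293).
Scan 162·193^i mod 293 for i = 0, 1, …:
  i=0: 162
Match at i=0, j=9: x = 0·18 + 9 = 9.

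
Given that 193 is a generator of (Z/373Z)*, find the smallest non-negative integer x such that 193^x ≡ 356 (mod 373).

108

Baby-step giant-step with m = ceil(sqrt(372)) = 20.
Baby table (193^j mod 373 for j=0..19):
  0:1  1:193  2:322  3:228  4:363  5:308  6:137  7:331
  8:100  9:277  10:122  11:47  12:119  13:214  14:272  15:276
  16:302  17:98  18:264  19:224
Giant step factor: 193^(-20) ≡ 259 (mod 373).
Scan 356·259^i mod 373 for i = 0, 1, …:
  i=0: 356   i=1: 73   i=2: 257   i=3: 169
  i=4: 130   i=5: 100
Match at i=5, j=8: x = 5·20 + 8 = 108.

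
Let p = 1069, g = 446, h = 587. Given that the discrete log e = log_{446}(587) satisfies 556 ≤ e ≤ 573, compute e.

562

Compute 446^556 mod 1069 = 301, then multiply by 446 repeatedly:
  446^556=301  446^557=621  446^558=95  446^559=679  446^560=307
  446^561=90  446^562=587
Found 587 at exponent 562.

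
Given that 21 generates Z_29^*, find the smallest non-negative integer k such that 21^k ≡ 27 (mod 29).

Successive powers of 21 modulo 29:
  21^0=1  21^1=21  21^2=6  21^3=10  21^4=7  21^5=2
  21^6=13  21^7=12  21^8=20  21^9=14  21^10=4  21^11=26
  21^12=24  21^13=11  21^14=28  21^15=8  21^16=23  21^17=19
  21^18=22  21^19=27
So 21^19 ≡ 27 (mod 29), giving k = 19.

19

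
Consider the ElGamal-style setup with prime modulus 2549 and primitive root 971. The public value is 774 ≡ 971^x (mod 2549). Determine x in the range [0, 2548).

Baby-step giant-step with m = ceil(sqrt(2548)) = 51.
Baby table (971^j mod 2549 for j=0..50):
  0:1  1:971  2:2260  3:2320  4:1953  5:2456  6:1461  7:1387
  8:905  9:1899  10:1002  11:1773  12:1008  13:2501  14:1823  15:1127
  16:796  17:569  18:1915  19:1244  20:2247  21:2442  22:612  23:335
  24:1562  25:47  26:2304  27:1711  28:1982  29:27  30:727  31:2393
  32:1464  33:1751  34:38  35:1212  36:1763  37:1494  38:293  39:1564
  40:1989  41:1726  42:1253  43:790  44:2390  45:1100  46:69  47:725
  48:451  49:2042  50:2209
Giant step factor: 971^(-51) ≡ 1432 (mod 2549).
Scan 774·1432^i mod 2549 for i = 0, 1, …:
  i=0: 774   i=1: 2102   i=2: 2244   i=3: 1668
  i=4: 163   i=5: 1457   i=6: 1342   i=7: 2347
  i=8: 1322   i=9: 1746   i=10: 2252   i=11: 379
  i=12: 2340   i=13: 1494
Match at i=13, j=37: x = 13·51 + 37 = 700.

700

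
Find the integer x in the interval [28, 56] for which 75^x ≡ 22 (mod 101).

Compute 75^28 mod 101 = 81, then multiply by 75 repeatedly:
  75^28=81  75^29=15  75^30=14  75^31=40  75^32=71
  75^33=73  75^34=21  75^35=60  75^36=56  75^37=59
  75^38=82  75^39=90  75^40=84  75^41=38  75^42=22
Found 22 at exponent 42.

42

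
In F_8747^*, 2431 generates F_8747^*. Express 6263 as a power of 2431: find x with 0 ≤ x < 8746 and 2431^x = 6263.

919

Baby-step giant-step with m = ceil(sqrt(8746)) = 94.
Baby table (2431^j mod 8747 for j=0..93):
  0:1  1:2431  2:5536  3:5130  4:6555  5:6918  6:5924  7:3682
  8:2761  9:3042  10:3887  11:2537  12:812  13:5897  14:8021  15:1988
  16:4484  17:1842  18:8185  19:7057  20:2700  21:3450  22:7324  23:4499
  24:3319  25:3755  26:5284  27:4808  28:2256  29:8714  30:7247  31:999
  32:5650  33:2360  34:7875  35:5689  36:952  37:5104  38:4578  39:2934
  40:3749  41:8192  42:6580  43:6464  44:4372  45:727  46:443  47:1052
  48:3288  49:7117  50:8608  51:3224  52:232  53:4184  54:7290  55:568
  56:7529  57:4275  58:1089  59:5765  60:2021  61:5984  62:843  63:2535
  64:4697  65:3572  66:6508  67:6372  68:8142  69:7488  70:821  71:1535
  72:5363  73:4423  74:2250  75:2875  76:272  77:5207  78:1308  79:4587
  80:7319  81:1091  82:1880  83:4346  84:7497  85:5206  86:7624  87:7798
  88:2189  89:3283  90:3709  91:7169  92:3815  93:2445
Giant step factor: 2431^(-94) ≡ 3503 (mod 8747).
Scan 6263·3503^i mod 8747 for i = 0, 1, …:
  i=0: 6263   i=1: 1813   i=2: 617   i=3: 842
  i=4: 1787   i=5: 5756   i=6: 1433   i=7: 7768
  i=8: 8134   i=9: 4423
Match at i=9, j=73: x = 9·94 + 73 = 919.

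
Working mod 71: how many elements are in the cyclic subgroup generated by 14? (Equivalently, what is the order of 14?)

10

The order of 14 must divide p − 1 = 70 = 2 · 5 · 7.
Divisors: 1, 2, 5, 7, 10, 14, 35, 70.
Check each in increasing order: 14^1 ≡ 14;  14^2 ≡ 54;  14^5 ≡ 70;  14^7 ≡ 17;  14^10 ≡ 1.
Smallest exponent giving 1 is 10.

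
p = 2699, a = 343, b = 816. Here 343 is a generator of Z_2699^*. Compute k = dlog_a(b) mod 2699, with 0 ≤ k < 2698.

994

Baby-step giant-step with m = ceil(sqrt(2698)) = 52.
Baby table (343^j mod 2699 for j=0..51):
  0:1  1:343  2:1592  3:858  4:103  5:242  6:2036  7:2006
  8:2512  9:635  10:1885  11:1494  12:2331  13:629  14:2526  15:39
  16:2581  17:11  18:1074  19:1318  20:1341  21:1133  22:2662  23:804
  24:474  25:642  26:1587  27:1842  28:240  29:1350  30:1521  31:796
  32:429  33:1401  34:121  35:1018  36:1003  37:1256  38:1667  39:2292
  40:747  41:2515  42:1664  43:1263  44:1369  45:2640  46:1355  47:537
  48:659  49:2020  50:1916  51:1331
Giant step factor: 343^(-52) ≡ 47 (mod 2699).
Scan 816·47^i mod 2699 for i = 0, 1, …:
  i=0: 816   i=1: 566   i=2: 2311   i=3: 657
  i=4: 1190   i=5: 1950   i=6: 2583   i=7: 2645
  i=8: 161   i=9: 2169     …   i=18: 675
  i=19: 2036
Match at i=19, j=6: k = 19·52 + 6 = 994.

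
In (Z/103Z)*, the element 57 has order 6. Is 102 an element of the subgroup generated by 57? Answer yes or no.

yes

⟨57⟩ has order 6; its elements mod 103 are {1, 46, 47, 56, 57, 102}.
102 is in this set.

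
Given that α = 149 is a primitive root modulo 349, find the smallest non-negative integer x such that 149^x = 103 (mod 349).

Baby-step giant-step with m = ceil(sqrt(348)) = 19.
Baby table (149^j mod 349 for j=0..18):
  0:1  1:149  2:214  3:127  4:77  5:305  6:75  7:7
  8:345  9:102  10:191  11:190  12:41  13:176  14:49  15:321
  16:16  17:290  18:283
Giant step factor: 149^(-19) ≡ 197 (mod 349).
Scan 103·197^i mod 349 for i = 0, 1, …:
  i=0: 103   i=1: 49
Match at i=1, j=14: x = 1·19 + 14 = 33.

33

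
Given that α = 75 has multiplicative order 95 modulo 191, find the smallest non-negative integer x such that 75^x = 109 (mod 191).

Baby-step giant-step with m = ceil(sqrt(95)) = 10.
Baby table (75^j mod 191 for j=0..9):
  0:1  1:75  2:86  3:147  4:138  5:36  6:26  7:40
  8:135  9:2
Giant step factor: 75^(-10) ≡ 177 (mod 191).
Scan 109·177^i mod 191 for i = 0, 1, …:
  i=0: 109   i=1: 2
Match at i=1, j=9: x = 1·10 + 9 = 19.

19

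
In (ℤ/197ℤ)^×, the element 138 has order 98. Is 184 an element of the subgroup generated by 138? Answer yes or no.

no

184 ∈ ⟨138⟩ iff 184^98 ≡ 1 (mod 197), since |⟨138⟩| = 98.
184^98 mod 197 = 196.
Since 196 ≠ 1, 184 does not lie in the subgroup.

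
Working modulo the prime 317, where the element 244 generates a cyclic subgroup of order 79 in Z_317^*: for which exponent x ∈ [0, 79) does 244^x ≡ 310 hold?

5

Successive powers of 244 modulo 317:
  244^0=1  244^1=244  244^2=257  244^3=259  244^4=113  244^5=310
So 244^5 ≡ 310 (mod 317), giving x = 5.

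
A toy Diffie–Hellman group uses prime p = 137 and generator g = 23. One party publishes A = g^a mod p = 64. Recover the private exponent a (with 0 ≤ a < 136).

44

Baby-step giant-step with m = ceil(sqrt(136)) = 12.
Baby table (23^j mod 137 for j=0..11):
  0:1  1:23  2:118  3:111  4:87  5:83  6:128  7:67
  8:34  9:97  10:39  11:75
Giant step factor: 23^(-12) ≡ 22 (mod 137).
Scan 64·22^i mod 137 for i = 0, 1, …:
  i=0: 64   i=1: 38   i=2: 14   i=3: 34
Match at i=3, j=8: a = 3·12 + 8 = 44.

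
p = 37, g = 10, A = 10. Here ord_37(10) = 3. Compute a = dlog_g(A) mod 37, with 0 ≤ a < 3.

1

Successive powers of 10 modulo 37:
  10^0=1  10^1=10
So 10^1 ≡ 10 (mod 37), giving a = 1.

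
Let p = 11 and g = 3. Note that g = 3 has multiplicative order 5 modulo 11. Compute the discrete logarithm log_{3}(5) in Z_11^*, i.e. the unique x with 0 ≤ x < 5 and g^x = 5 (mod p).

3

Successive powers of 3 modulo 11:
  3^0=1  3^1=3  3^2=9  3^3=5
So 3^3 ≡ 5 (mod 11), giving x = 3.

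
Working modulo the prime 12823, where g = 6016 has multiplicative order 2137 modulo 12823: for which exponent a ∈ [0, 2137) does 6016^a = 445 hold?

Baby-step giant-step with m = ceil(sqrt(2137)) = 47.
Baby table (6016^j mod 12823 for j=0..46):
  0:1  1:6016  2:5750  3:8369  4:4806  5:9854  6:935  7:8486
  8:3413  9:2985  10:5560  11:6576  12:2261  13:9796  14:11051  15:8384
  16:5285  17:6343  18:11063  19:3638  20:10170  21:4187  22:4620  23:6479
  24:8567  25:3435  26:7107  27:3830  28:11172  29:5409  30:8593  31:5975
  32:2731  33:3433  34:7898  35:5153  36:7257  37:8620  38:1708  39:4105
  40:11405  41:9430  42:1928  43:6856  44:6928  45:4098  46:7762
Giant step factor: 6016^(-47) ≡ 9331 (mod 12823).
Scan 445·9331^i mod 12823 for i = 0, 1, …:
  i=0: 445   i=1: 10466   i=2: 11101   i=3: 12060
  i=4: 10035   i=5: 3039   i=6: 5256   i=7: 8584
  i=8: 4846   i=9: 4128     …   i=29: 7372
  i=30: 5560
Match at i=30, j=10: a = 30·47 + 10 = 1420.

1420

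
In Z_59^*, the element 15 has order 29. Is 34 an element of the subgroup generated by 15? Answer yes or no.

no

34 ∈ ⟨15⟩ iff 34^29 ≡ 1 (mod 59), since |⟨15⟩| = 29.
34^29 mod 59 = 58.
Since 58 ≠ 1, 34 does not lie in the subgroup.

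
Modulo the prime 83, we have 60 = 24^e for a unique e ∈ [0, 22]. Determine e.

9

Compute 24^0 mod 83 = 1, then multiply by 24 repeatedly:
  24^0=1  24^1=24  24^2=78  24^3=46  24^4=25
  24^5=19  24^6=41  24^7=71  24^8=44  24^9=60
Found 60 at exponent 9.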